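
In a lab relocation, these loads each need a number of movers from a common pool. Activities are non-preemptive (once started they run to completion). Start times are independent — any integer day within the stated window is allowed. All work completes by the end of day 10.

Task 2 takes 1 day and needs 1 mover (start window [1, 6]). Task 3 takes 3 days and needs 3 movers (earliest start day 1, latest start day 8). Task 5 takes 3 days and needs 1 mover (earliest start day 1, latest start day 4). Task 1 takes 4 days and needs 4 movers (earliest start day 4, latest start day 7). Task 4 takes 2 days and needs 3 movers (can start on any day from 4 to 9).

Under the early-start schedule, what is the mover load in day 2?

At early start, day 2 has: Task 3, Task 5.
Demand: 3 + 1 = 4.

4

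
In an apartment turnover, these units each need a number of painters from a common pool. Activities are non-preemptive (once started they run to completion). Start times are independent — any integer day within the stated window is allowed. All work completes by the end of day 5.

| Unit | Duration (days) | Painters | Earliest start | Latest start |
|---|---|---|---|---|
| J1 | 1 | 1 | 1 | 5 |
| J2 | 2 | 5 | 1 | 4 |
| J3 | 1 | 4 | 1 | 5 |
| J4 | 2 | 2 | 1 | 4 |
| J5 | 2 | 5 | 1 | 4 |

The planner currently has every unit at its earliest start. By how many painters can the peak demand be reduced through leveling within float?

Early-start peak: d1:17  d2:12  d3:0  d4:0  d5:0 ⇒ 17.
Leveled (J1@1, J2@1, J3@3, J4@2, J5@4): d1:6  d2:7  d3:6  d4:5  d5:5 ⇒ 7.
Reduction 17 − 7 = 10.

10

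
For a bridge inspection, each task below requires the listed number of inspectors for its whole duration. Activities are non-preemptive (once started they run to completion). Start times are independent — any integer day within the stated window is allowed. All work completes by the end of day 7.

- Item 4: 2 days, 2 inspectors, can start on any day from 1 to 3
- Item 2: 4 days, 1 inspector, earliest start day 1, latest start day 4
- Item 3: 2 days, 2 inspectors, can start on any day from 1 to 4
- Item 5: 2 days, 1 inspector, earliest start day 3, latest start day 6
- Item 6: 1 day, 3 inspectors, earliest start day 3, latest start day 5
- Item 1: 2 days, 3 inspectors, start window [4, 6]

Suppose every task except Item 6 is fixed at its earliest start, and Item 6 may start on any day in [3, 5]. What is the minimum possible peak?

Item 6@3: d1:5  d2:5  d3:5  d4:5  d5:3  d6:0  d7:0 → peak 5
Item 6@4: d1:5  d2:5  d3:2  d4:8  d5:3  d6:0  d7:0 → peak 8
Item 6@5: d1:5  d2:5  d3:2  d4:5  d5:6  d6:0  d7:0 → peak 6
Best is Item 6@3, peak 5.

5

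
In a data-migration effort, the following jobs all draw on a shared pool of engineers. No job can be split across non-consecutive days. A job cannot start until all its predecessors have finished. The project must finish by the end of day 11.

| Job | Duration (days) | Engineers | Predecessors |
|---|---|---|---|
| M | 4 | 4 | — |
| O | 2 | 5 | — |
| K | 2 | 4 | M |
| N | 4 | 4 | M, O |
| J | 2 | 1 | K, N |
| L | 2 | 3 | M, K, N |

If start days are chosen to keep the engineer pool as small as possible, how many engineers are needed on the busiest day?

Schedule M@1, O@1, K@5, N@5, J@9, L@9: d1:9  d2:9  d3:4  d4:4  d5:8  d6:8  d7:4  d8:4  d9:4  d10:4  d11:0 — peak 9.

9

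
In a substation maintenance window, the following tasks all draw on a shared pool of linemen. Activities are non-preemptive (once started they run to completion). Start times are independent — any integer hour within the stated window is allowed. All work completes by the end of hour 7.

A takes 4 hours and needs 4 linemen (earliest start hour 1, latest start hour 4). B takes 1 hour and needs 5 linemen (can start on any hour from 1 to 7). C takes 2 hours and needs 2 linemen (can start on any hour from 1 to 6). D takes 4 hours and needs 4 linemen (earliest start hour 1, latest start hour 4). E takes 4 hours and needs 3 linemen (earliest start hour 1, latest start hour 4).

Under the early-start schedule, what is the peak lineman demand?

18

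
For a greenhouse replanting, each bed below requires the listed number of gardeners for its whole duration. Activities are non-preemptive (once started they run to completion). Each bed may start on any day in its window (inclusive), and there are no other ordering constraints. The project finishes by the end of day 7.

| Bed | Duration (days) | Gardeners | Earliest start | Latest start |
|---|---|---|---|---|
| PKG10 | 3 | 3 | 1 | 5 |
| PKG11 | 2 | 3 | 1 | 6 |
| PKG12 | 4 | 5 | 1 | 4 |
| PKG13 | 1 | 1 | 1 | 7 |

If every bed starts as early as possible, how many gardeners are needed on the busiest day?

Early-start schedule: PKG10@1, PKG11@1, PKG12@1, PKG13@1.
Load per day: day 1: 12, day 2: 11, day 3: 8, day 4: 5, day 5: 0, day 6: 0, day 7: 0.
Peak is 12.

12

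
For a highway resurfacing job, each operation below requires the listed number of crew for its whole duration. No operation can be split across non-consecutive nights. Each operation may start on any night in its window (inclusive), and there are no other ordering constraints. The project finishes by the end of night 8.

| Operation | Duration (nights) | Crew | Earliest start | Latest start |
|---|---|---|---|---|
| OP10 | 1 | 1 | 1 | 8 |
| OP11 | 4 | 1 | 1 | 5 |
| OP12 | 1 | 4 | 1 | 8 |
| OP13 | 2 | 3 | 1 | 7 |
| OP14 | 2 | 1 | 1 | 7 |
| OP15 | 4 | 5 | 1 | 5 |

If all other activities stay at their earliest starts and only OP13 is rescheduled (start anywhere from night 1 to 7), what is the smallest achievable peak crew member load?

12

OP13@1: n1:15  n2:10  n3:6  n4:6  n5:0  n6:0  n7:0  n8:0 → peak 15
OP13@2: n1:12  n2:10  n3:9  n4:6  n5:0  n6:0  n7:0  n8:0 → peak 12
OP13@3: n1:12  n2:7  n3:9  n4:9  n5:0  n6:0  n7:0  n8:0 → peak 12
OP13@4: n1:12  n2:7  n3:6  n4:9  n5:3  n6:0  n7:0  n8:0 → peak 12
OP13@5: n1:12  n2:7  n3:6  n4:6  n5:3  n6:3  n7:0  n8:0 → peak 12
OP13@6: n1:12  n2:7  n3:6  n4:6  n5:0  n6:3  n7:3  n8:0 → peak 12
OP13@7: n1:12  n2:7  n3:6  n4:6  n5:0  n6:0  n7:3  n8:3 → peak 12
Best is OP13@2, peak 12.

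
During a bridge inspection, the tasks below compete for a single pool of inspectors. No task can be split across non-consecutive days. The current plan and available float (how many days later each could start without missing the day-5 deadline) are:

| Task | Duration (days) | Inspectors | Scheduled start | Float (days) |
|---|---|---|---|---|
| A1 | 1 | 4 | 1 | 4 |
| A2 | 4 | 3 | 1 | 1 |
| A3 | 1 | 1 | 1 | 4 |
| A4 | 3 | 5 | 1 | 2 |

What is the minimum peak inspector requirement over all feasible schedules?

8

Early-start (A1@1, A2@1, A3@1, A4@1) gives peak 13: d1:13  d2:8  d3:8  d4:3  d5:0.
Shift A4→2.
Schedule A1@1, A2@1, A3@1, A4@2: d1:8  d2:8  d3:8  d4:8  d5:0 — peak 8.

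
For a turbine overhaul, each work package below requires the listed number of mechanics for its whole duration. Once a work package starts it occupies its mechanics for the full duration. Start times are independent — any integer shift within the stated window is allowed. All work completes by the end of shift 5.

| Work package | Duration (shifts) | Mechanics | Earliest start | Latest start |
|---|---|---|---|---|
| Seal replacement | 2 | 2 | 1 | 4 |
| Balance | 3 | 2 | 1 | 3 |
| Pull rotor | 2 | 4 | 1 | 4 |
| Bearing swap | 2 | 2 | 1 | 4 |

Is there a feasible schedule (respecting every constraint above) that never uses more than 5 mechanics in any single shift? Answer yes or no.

The minimum achievable peak is 6; 5 < 6, so no feasible schedule stays within the cap.

no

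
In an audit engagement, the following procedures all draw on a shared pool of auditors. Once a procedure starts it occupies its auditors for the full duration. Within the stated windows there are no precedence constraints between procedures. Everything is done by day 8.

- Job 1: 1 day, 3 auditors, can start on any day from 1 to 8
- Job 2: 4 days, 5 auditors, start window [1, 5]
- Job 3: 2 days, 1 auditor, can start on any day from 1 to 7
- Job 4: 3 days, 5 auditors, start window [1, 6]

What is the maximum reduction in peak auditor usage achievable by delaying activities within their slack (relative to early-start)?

8

Early-start peak: d1:14  d2:11  d3:10  d4:5  d5:0  d6:0  d7:0  d8:0 ⇒ 14.
Leveled (Job 1@1, Job 2@2, Job 3@1, Job 4@6): d1:4  d2:6  d3:5  d4:5  d5:5  d6:5  d7:5  d8:5 ⇒ 6.
Reduction 14 − 6 = 8.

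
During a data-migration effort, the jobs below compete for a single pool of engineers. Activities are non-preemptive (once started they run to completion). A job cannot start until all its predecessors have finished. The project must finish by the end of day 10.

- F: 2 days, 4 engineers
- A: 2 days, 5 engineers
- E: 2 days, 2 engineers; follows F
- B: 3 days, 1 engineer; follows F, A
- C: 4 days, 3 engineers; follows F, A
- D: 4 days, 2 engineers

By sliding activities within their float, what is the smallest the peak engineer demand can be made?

Early-start (F@1, A@1, E@3, B@3, C@3, D@1) gives peak 11: d1:11  d2:11  d3:8  d4:8  d5:4  d6:3  d7:0  d8:0  d9:0  d10:0.
Shift A→3, E→5, B→5, C→5, D→7.
Schedule F@1, A@3, E@5, B@5, C@5, D@7: d1:4  d2:4  d3:5  d4:5  d5:6  d6:6  d7:6  d8:5  d9:2  d10:2 — peak 6.

6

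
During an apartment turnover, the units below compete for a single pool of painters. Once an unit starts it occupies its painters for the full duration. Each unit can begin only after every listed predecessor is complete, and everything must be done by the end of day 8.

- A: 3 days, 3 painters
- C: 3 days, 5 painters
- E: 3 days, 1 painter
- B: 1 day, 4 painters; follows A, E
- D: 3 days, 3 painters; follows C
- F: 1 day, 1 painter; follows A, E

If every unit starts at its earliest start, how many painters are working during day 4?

8

At early start, day 4 has: B, D, F.
Demand: 4 + 3 + 1 = 8.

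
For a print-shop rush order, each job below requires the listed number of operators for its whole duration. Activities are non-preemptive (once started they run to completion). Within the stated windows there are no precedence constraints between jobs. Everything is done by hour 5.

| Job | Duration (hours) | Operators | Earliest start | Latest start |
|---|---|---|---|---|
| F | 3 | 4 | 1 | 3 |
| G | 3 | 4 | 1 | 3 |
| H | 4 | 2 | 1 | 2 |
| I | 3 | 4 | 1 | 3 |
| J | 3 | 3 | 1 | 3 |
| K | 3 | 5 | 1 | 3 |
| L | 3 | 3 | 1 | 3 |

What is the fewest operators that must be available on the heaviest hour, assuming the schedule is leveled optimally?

Schedule F@1, G@1, H@1, I@1, J@1, K@1, L@1: h1:25  h2:25  h3:25  h4:2  h5:0 — peak 25.

25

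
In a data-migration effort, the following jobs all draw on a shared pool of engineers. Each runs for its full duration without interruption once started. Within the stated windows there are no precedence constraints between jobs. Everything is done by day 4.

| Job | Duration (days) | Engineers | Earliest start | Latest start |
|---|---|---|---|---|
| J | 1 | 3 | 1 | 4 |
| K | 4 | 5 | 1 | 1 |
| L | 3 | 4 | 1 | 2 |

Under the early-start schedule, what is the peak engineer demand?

Early-start schedule: J@1, K@1, L@1.
Load per day: day 1: 12, day 2: 9, day 3: 9, day 4: 5.
Peak is 12.

12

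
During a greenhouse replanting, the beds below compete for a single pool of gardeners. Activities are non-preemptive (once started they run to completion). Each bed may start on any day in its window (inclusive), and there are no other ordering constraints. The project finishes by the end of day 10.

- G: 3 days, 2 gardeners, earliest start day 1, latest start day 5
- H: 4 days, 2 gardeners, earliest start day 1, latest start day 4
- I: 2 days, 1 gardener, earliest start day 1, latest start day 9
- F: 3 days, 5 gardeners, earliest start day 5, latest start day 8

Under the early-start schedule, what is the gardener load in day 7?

At early start, day 7 has: F.
Demand: 5 = 5.

5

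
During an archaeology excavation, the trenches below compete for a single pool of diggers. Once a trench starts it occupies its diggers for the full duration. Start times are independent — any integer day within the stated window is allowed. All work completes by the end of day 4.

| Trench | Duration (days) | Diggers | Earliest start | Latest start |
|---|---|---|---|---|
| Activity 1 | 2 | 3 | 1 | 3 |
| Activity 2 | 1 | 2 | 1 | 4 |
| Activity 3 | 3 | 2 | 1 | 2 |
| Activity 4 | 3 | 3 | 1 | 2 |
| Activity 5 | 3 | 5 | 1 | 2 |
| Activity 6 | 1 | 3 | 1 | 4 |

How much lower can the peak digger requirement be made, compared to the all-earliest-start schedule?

5

Early-start peak: d1:18  d2:13  d3:10  d4:0 ⇒ 18.
Leveled (Activity 1@1, Activity 2@1, Activity 3@1, Activity 4@1, Activity 5@2, Activity 6@1): d1:13  d2:13  d3:10  d4:5 ⇒ 13.
Reduction 18 − 13 = 5.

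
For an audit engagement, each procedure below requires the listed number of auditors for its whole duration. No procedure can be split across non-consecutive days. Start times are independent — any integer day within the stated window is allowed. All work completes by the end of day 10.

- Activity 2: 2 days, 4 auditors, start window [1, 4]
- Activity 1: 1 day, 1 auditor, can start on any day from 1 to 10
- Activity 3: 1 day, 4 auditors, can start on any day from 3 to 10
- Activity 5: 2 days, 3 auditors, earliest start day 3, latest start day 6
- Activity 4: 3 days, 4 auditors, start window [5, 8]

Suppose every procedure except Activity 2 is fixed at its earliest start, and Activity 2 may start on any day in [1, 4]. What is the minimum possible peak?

7

Activity 2@1: d1:5  d2:4  d3:7  d4:3  d5:4  d6:4  d7:4  d8:0  d9:0  d10:0 → peak 7
Activity 2@2: d1:1  d2:4  d3:11  d4:3  d5:4  d6:4  d7:4  d8:0  d9:0  d10:0 → peak 11
Activity 2@3: d1:1  d2:0  d3:11  d4:7  d5:4  d6:4  d7:4  d8:0  d9:0  d10:0 → peak 11
Activity 2@4: d1:1  d2:0  d3:7  d4:7  d5:8  d6:4  d7:4  d8:0  d9:0  d10:0 → peak 8
Best is Activity 2@1, peak 7.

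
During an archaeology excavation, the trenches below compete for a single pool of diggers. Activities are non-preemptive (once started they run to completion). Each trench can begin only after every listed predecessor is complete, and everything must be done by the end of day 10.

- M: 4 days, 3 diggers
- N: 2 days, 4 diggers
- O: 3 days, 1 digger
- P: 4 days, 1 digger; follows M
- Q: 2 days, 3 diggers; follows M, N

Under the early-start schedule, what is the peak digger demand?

8

Early-start schedule: M@1, N@1, O@1, P@5, Q@5.
Load per day: day 1: 8, day 2: 8, day 3: 4, day 4: 3, day 5: 4, day 6: 4, day 7: 1, day 8: 1, day 9: 0, day 10: 0.
Peak is 8.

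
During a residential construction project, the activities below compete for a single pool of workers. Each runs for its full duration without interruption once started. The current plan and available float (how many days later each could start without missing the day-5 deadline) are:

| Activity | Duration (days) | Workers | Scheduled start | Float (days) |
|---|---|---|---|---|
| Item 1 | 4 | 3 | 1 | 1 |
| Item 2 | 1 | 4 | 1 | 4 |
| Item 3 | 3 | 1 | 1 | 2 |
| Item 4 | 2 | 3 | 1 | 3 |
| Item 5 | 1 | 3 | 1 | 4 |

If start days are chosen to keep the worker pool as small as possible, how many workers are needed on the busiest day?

7

Early-start (Item 1@1, Item 2@1, Item 3@1, Item 4@1, Item 5@1) gives peak 14: d1:14  d2:7  d3:4  d4:3  d5:0.
Shift Item 3→2, Item 4→2, Item 5→4.
Schedule Item 1@1, Item 2@1, Item 3@2, Item 4@2, Item 5@4: d1:7  d2:7  d3:7  d4:7  d5:0 — peak 7.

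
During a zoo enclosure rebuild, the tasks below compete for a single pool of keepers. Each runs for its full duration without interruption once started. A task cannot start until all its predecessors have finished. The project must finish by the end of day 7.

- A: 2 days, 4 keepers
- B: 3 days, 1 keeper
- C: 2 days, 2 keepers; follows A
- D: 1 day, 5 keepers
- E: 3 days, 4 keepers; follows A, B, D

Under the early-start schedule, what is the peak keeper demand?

10

Early-start schedule: A@1, B@1, C@3, D@1, E@4.
Load per day: day 1: 10, day 2: 5, day 3: 3, day 4: 6, day 5: 4, day 6: 4, day 7: 0.
Peak is 10.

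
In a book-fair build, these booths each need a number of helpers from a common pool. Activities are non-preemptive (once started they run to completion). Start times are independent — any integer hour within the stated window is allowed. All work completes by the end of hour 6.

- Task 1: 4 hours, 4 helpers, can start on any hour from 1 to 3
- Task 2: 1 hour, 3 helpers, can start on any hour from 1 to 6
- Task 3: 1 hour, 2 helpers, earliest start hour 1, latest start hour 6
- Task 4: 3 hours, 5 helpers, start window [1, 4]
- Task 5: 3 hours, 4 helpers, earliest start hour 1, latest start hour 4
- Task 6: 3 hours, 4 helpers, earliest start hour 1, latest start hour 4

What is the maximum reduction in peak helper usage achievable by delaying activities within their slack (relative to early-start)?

10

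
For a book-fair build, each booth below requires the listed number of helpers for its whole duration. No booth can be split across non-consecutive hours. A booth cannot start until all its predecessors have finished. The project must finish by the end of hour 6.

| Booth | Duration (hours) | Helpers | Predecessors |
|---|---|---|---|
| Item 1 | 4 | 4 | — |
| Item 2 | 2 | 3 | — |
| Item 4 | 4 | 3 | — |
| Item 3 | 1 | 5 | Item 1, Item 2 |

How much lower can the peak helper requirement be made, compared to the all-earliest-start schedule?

Early-start peak: h1:10  h2:10  h3:7  h4:7  h5:5  h6:0 ⇒ 10.
Leveled (Item 1@1, Item 2@1, Item 4@3, Item 3@5): h1:7  h2:7  h3:7  h4:7  h5:8  h6:3 ⇒ 8.
Reduction 10 − 8 = 2.

2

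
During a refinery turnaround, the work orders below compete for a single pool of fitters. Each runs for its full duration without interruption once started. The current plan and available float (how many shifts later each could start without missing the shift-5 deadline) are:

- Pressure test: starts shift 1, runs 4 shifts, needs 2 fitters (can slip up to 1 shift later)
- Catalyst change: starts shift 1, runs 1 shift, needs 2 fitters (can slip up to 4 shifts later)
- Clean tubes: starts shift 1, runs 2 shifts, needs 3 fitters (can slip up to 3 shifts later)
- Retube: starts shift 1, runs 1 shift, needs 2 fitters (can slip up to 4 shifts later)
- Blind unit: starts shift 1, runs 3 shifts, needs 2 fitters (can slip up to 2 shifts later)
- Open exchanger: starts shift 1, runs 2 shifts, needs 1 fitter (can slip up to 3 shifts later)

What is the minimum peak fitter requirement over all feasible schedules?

Early-start (Pressure test@1, Catalyst change@1, Clean tubes@1, Retube@1, Blind unit@1, Open exchanger@1) gives peak 12: s1:12  s2:8  s3:4  s4:2  s5:0.
Shift Clean tubes→4, Retube→2, Open exchanger→3.
Schedule Pressure test@1, Catalyst change@1, Clean tubes@4, Retube@2, Blind unit@1, Open exchanger@3: s1:6  s2:6  s3:5  s4:6  s5:3 — peak 6.
Total fitter-shifts = 26 over 5 shifts ⇒ peak ≥ ⌈26/5⌉ = 6, so 6 is optimal.

6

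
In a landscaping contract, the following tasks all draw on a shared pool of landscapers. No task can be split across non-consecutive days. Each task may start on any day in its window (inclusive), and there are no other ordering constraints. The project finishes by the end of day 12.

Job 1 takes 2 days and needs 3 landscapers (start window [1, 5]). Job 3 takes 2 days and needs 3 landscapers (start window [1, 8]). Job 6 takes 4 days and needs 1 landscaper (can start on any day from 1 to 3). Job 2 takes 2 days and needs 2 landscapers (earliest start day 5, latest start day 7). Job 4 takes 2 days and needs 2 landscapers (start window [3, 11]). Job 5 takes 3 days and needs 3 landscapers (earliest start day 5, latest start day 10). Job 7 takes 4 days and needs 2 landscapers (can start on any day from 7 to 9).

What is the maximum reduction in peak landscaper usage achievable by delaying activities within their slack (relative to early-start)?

Early-start peak: d1:7  d2:7  d3:3  d4:3  d5:5  d6:5  d7:5  d8:2  d9:2  d10:2  d11:0  d12:0 ⇒ 7.
Leveled (Job 1@1, Job 3@3, Job 6@1, Job 2@5, Job 4@5, Job 5@7, Job 7@7): d1:4  d2:4  d3:4  d4:4  d5:4  d6:4  d7:5  d8:5  d9:5  d10:2  d11:0  d12:0 ⇒ 5.
Reduction 7 − 5 = 2.

2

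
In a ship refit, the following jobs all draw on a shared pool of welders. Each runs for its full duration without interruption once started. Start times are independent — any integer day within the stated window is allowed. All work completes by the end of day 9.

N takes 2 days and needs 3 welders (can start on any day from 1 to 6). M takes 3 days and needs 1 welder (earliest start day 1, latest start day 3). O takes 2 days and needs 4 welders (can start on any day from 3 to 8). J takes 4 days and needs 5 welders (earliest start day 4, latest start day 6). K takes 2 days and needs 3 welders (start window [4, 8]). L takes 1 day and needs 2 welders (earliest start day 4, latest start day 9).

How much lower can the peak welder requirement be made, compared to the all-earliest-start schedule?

7

Early-start peak: d1:4  d2:4  d3:5  d4:14  d5:8  d6:5  d7:5  d8:0  d9:0 ⇒ 14.
Leveled (N@1, M@1, O@3, J@6, K@4, L@5): d1:4  d2:4  d3:5  d4:7  d5:5  d6:5  d7:5  d8:5  d9:5 ⇒ 7.
Reduction 14 − 7 = 7.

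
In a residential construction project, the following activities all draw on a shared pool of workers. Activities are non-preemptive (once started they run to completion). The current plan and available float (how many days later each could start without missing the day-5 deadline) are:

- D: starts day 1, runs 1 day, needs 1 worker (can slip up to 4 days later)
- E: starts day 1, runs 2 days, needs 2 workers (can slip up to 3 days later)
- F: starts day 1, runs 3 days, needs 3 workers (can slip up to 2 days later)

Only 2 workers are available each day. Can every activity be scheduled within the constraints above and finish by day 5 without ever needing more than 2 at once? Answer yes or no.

no

Total worker-days = 14; over 5 days the average is 14/5 > 2, so some day must exceed 2.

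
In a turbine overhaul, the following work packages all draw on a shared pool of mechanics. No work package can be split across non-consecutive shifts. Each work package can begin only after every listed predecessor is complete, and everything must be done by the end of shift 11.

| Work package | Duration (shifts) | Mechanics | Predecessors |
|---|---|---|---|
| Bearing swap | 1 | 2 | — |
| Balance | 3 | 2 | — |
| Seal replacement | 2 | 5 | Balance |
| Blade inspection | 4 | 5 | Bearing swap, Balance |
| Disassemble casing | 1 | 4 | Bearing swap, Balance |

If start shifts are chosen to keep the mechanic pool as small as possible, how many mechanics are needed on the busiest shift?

Early-start (Bearing swap@1, Balance@1, Seal replacement@4, Blade inspection@4, Disassemble casing@4) gives peak 14: s1:4  s2:2  s3:2  s4:14  s5:10  s6:5  s7:5  s8:0  s9:0  s10:0  s11:0.
Shift Blade inspection→6, Disassemble casing→10.
Schedule Bearing swap@1, Balance@1, Seal replacement@4, Blade inspection@6, Disassemble casing@10: s1:4  s2:2  s3:2  s4:5  s5:5  s6:5  s7:5  s8:5  s9:5  s10:4  s11:0 — peak 5.

5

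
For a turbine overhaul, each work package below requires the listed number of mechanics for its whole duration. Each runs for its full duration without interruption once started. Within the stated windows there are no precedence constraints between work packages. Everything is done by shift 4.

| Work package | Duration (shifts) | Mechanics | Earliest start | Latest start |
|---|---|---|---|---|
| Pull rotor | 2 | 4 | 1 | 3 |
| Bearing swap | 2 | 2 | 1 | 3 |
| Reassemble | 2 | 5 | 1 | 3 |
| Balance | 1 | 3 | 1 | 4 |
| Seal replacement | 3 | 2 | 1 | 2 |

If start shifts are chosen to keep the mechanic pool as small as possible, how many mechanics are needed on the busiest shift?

Early-start (Pull rotor@1, Bearing swap@1, Reassemble@1, Balance@1, Seal replacement@1) gives peak 16: s1:16  s2:13  s3:2  s4:0.
Shift Reassemble→3, Balance→4.
Schedule Pull rotor@1, Bearing swap@1, Reassemble@3, Balance@4, Seal replacement@1: s1:8  s2:8  s3:7  s4:8 — peak 8.
Total mechanic-shifts = 31 over 4 shifts ⇒ peak ≥ ⌈31/4⌉ = 8, so 8 is optimal.

8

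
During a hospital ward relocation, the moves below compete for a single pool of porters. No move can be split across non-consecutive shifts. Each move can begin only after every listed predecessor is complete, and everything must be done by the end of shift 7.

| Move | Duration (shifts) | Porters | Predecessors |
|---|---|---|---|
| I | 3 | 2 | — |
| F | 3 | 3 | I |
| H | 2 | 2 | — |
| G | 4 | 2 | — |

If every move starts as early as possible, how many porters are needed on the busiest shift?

Early-start schedule: I@1, F@4, H@1, G@1.
Load per shift: shift 1: 6, shift 2: 6, shift 3: 4, shift 4: 5, shift 5: 3, shift 6: 3, shift 7: 0.
Peak is 6.

6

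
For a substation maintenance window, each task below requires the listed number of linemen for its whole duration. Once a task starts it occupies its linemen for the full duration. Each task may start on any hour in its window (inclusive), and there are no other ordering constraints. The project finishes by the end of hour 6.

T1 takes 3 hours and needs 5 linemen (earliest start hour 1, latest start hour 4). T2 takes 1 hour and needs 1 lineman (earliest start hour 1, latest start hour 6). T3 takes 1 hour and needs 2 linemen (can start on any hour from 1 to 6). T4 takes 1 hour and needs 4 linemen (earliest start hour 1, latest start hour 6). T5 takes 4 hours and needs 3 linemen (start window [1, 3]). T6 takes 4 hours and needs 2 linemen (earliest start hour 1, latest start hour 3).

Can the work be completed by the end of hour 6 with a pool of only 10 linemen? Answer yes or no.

yes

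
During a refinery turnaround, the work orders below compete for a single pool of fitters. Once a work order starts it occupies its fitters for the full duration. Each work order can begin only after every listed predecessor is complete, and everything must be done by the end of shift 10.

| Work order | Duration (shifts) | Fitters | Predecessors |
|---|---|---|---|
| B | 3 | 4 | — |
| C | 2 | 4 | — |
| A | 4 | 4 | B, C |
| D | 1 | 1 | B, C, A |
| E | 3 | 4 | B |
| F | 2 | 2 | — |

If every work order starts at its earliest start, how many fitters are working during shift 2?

10

At early start, shift 2 has: B, C, F.
Demand: 4 + 4 + 2 = 10.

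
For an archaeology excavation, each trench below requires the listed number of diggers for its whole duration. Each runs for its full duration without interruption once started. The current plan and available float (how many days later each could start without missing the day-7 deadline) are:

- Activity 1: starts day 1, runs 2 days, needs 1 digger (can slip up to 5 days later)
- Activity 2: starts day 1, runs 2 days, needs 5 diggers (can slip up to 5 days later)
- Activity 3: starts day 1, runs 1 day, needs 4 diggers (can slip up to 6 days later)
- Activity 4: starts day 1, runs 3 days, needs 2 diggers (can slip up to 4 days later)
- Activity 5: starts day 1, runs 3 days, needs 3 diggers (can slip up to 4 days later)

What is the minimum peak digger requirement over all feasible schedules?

5

Early-start (Activity 1@1, Activity 2@1, Activity 3@1, Activity 4@1, Activity 5@1) gives peak 15: d1:15  d2:11  d3:5  d4:0  d5:0  d6:0  d7:0.
Shift Activity 2→3, Activity 4→5, Activity 5→5.
Schedule Activity 1@1, Activity 2@3, Activity 3@1, Activity 4@5, Activity 5@5: d1:5  d2:1  d3:5  d4:5  d5:5  d6:5  d7:5 — peak 5.
Total digger-days = 31 over 7 days ⇒ peak ≥ ⌈31/7⌉ = 5, so 5 is optimal.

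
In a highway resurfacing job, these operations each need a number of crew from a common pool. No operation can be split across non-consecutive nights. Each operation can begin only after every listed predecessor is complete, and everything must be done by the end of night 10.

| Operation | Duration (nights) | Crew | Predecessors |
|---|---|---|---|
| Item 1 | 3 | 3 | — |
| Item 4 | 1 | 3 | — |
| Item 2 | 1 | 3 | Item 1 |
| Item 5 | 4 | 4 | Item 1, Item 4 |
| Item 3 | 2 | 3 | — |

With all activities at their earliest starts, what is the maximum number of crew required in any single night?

9

Early-start schedule: Item 1@1, Item 4@1, Item 2@4, Item 5@4, Item 3@1.
Load per night: night 1: 9, night 2: 6, night 3: 3, night 4: 7, night 5: 4, night 6: 4, night 7: 4, night 8: 0, night 9: 0, night 10: 0.
Peak is 9.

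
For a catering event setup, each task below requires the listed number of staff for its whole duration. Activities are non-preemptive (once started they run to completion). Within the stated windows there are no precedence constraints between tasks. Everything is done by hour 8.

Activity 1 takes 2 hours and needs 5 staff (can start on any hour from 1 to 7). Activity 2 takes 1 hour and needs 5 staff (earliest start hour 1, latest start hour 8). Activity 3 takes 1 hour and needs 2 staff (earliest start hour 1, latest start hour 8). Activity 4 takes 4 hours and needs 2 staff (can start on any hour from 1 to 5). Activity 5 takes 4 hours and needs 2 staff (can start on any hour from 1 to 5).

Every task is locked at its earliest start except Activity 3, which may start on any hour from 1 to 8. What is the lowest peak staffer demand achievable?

Activity 3@1: h1:16  h2:9  h3:4  h4:4  h5:0  h6:0  h7:0  h8:0 → peak 16
Activity 3@2: h1:14  h2:11  h3:4  h4:4  h5:0  h6:0  h7:0  h8:0 → peak 14
Activity 3@3: h1:14  h2:9  h3:6  h4:4  h5:0  h6:0  h7:0  h8:0 → peak 14
Activity 3@4: h1:14  h2:9  h3:4  h4:6  h5:0  h6:0  h7:0  h8:0 → peak 14
Activity 3@5: h1:14  h2:9  h3:4  h4:4  h5:2  h6:0  h7:0  h8:0 → peak 14
Activity 3@6: h1:14  h2:9  h3:4  h4:4  h5:0  h6:2  h7:0  h8:0 → peak 14
Activity 3@7: h1:14  h2:9  h3:4  h4:4  h5:0  h6:0  h7:2  h8:0 → peak 14
Activity 3@8: h1:14  h2:9  h3:4  h4:4  h5:0  h6:0  h7:0  h8:2 → peak 14
Best is Activity 3@2, peak 14.

14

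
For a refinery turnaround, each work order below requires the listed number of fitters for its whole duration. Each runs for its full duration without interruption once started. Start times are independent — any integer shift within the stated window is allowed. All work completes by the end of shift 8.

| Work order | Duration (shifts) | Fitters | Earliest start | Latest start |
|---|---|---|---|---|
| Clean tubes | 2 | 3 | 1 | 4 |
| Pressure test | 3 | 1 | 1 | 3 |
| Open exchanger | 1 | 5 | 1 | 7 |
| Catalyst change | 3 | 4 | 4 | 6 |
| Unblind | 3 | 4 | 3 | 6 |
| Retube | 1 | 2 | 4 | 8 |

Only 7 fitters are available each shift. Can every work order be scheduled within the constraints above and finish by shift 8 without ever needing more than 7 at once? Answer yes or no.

yes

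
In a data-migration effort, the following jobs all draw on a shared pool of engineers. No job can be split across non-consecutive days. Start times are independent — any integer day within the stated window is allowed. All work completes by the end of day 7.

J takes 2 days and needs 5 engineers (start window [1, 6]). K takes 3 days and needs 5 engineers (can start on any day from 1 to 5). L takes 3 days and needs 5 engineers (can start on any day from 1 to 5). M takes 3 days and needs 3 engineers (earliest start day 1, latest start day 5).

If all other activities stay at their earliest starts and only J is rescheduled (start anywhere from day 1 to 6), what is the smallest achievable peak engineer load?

J@1: d1:18  d2:18  d3:13  d4:0  d5:0  d6:0  d7:0 → peak 18
J@2: d1:13  d2:18  d3:18  d4:0  d5:0  d6:0  d7:0 → peak 18
J@3: d1:13  d2:13  d3:18  d4:5  d5:0  d6:0  d7:0 → peak 18
J@4: d1:13  d2:13  d3:13  d4:5  d5:5  d6:0  d7:0 → peak 13
J@5: d1:13  d2:13  d3:13  d4:0  d5:5  d6:5  d7:0 → peak 13
J@6: d1:13  d2:13  d3:13  d4:0  d5:0  d6:5  d7:5 → peak 13
Best is J@4, peak 13.

13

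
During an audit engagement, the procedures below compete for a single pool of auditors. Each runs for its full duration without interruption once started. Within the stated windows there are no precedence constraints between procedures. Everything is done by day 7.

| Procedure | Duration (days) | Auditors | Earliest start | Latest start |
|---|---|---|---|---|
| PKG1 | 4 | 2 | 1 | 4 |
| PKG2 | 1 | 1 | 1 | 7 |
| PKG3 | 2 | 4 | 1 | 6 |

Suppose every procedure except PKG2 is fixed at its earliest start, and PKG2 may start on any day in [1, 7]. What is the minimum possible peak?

6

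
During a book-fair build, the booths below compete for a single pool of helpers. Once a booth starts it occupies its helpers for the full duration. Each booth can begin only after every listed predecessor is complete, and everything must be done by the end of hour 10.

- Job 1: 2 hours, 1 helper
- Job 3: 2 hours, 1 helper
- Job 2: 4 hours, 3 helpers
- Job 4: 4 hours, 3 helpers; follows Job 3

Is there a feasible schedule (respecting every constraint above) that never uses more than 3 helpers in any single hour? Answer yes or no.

yes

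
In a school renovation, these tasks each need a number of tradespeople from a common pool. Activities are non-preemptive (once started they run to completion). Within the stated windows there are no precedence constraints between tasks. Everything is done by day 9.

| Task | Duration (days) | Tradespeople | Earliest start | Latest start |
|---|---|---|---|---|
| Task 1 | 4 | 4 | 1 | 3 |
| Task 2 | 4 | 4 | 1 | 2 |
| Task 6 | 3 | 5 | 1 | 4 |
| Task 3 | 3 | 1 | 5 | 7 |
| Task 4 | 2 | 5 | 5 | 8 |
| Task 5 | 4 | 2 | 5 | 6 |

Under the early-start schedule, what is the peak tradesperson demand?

Early-start schedule: Task 1@1, Task 2@1, Task 6@1, Task 3@5, Task 4@5, Task 5@5.
Load per day: day 1: 13, day 2: 13, day 3: 13, day 4: 8, day 5: 8, day 6: 8, day 7: 3, day 8: 2, day 9: 0.
Peak is 13.

13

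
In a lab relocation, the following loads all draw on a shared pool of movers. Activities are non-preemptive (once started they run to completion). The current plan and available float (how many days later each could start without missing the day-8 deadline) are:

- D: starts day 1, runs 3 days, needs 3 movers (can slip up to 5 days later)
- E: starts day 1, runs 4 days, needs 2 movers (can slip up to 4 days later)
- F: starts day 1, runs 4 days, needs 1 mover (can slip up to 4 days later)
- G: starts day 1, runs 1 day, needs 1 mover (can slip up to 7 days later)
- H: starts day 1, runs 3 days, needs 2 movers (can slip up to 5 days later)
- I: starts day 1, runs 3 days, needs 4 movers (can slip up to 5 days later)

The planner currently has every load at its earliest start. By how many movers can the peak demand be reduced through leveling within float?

7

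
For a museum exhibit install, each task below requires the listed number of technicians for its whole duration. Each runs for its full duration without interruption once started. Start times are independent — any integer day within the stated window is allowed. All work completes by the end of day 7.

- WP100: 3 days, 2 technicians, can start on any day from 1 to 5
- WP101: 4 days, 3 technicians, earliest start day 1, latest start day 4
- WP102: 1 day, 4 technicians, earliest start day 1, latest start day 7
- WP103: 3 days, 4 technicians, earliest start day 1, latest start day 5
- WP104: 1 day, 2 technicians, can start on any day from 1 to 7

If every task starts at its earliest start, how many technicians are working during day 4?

3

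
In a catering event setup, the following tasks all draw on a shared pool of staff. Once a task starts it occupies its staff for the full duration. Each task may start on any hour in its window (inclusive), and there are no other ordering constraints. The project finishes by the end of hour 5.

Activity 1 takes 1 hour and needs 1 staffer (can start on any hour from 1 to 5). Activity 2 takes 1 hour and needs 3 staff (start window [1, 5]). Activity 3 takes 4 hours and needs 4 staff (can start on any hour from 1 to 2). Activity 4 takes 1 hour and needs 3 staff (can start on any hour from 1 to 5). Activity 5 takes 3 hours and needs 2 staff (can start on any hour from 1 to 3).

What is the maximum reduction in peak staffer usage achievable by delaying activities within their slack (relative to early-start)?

7

Early-start peak: h1:13  h2:6  h3:6  h4:4  h5:0 ⇒ 13.
Leveled (Activity 1@1, Activity 2@5, Activity 3@1, Activity 4@5, Activity 5@2): h1:5  h2:6  h3:6  h4:6  h5:6 ⇒ 6.
Reduction 13 − 6 = 7.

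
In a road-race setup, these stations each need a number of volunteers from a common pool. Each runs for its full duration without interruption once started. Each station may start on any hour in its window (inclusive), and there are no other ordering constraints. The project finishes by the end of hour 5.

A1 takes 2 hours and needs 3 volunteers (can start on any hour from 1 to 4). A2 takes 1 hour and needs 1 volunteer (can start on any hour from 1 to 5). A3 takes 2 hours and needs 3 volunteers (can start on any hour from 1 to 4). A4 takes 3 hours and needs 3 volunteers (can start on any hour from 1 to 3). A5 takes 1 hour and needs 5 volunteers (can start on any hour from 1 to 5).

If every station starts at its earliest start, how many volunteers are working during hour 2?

At early start, hour 2 has: A1, A3, A4.
Demand: 3 + 3 + 3 = 9.

9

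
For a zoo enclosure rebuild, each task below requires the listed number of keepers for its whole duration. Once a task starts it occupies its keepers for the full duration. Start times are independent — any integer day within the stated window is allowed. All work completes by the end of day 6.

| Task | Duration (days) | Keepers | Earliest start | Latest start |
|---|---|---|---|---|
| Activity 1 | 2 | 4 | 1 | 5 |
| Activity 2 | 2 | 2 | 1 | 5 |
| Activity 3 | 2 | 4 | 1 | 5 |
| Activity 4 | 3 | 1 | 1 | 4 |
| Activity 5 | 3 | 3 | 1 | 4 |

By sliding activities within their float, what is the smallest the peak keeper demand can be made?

7

Early-start (Activity 1@1, Activity 2@1, Activity 3@1, Activity 4@1, Activity 5@1) gives peak 14: d1:14  d2:14  d3:4  d4:0  d5:0  d6:0.
Shift Activity 3→3, Activity 5→4.
Schedule Activity 1@1, Activity 2@1, Activity 3@3, Activity 4@1, Activity 5@4: d1:7  d2:7  d3:5  d4:7  d5:3  d6:3 — peak 7.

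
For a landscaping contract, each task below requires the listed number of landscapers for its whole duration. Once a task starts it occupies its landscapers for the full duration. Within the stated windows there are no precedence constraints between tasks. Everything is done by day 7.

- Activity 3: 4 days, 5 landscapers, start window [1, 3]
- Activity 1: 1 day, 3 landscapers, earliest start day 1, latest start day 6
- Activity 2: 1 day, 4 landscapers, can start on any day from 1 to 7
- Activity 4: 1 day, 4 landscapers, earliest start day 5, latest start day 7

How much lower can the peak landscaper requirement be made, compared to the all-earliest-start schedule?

Early-start peak: d1:12  d2:5  d3:5  d4:5  d5:4  d6:0  d7:0 ⇒ 12.
Leveled (Activity 3@1, Activity 1@5, Activity 2@6, Activity 4@7): d1:5  d2:5  d3:5  d4:5  d5:3  d6:4  d7:4 ⇒ 5.
Reduction 12 − 5 = 7.

7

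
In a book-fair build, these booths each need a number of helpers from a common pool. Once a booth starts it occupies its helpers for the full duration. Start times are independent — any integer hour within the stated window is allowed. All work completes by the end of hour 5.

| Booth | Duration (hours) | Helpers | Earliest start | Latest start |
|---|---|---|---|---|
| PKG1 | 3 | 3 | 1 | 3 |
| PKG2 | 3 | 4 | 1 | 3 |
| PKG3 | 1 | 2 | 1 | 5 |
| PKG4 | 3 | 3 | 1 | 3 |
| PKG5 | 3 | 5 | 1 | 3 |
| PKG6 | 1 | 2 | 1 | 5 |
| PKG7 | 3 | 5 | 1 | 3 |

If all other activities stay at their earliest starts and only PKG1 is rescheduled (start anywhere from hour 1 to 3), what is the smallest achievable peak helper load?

PKG1@1: h1:24  h2:20  h3:20  h4:0  h5:0 → peak 24
PKG1@2: h1:21  h2:20  h3:20  h4:3  h5:0 → peak 21
PKG1@3: h1:21  h2:17  h3:20  h4:3  h5:3 → peak 21
Best is PKG1@2, peak 21.

21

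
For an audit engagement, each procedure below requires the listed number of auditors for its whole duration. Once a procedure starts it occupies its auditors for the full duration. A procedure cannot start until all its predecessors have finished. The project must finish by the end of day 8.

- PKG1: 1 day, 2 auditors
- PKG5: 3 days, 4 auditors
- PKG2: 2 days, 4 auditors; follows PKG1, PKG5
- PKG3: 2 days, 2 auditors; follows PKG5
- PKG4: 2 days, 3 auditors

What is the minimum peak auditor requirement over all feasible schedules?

Early-start (PKG1@1, PKG5@1, PKG2@4, PKG3@4, PKG4@1) gives peak 9: d1:9  d2:7  d3:4  d4:6  d5:6  d6:0  d7:0  d8:0.
Shift PKG5→2, PKG2→5, PKG3→7, PKG4→7.
Schedule PKG1@1, PKG5@2, PKG2@5, PKG3@7, PKG4@7: d1:2  d2:4  d3:4  d4:4  d5:4  d6:4  d7:5  d8:5 — peak 5.

5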